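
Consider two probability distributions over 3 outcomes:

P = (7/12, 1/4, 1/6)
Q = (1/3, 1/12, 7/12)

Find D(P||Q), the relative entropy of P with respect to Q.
D(P||Q) = Σ P(i) log₂(P(i)/Q(i))
  i=0: (7/12) × log₂((7/12)/(1/3)) = (7/12) × log₂(7/4) = 0.4710
  i=1: (1/4) × log₂((1/4)/(1/12)) = (1/4) × log₂(3) = 0.3962
  i=2: (1/6) × log₂((1/6)/(7/12)) = (1/6) × log₂(2/7) = -0.3012
D(P||Q) = 0.4710 + 0.3962 - 0.3012
  = 0.5660 bits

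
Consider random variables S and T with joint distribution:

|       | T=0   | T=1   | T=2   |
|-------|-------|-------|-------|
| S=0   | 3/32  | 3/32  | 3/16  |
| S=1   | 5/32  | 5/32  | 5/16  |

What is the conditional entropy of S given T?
Marginal P(T) (column sums):
  P(T=0) = 3/32 + 5/32 = 1/4
  P(T=1) = 3/32 + 5/32 = 1/4
  P(T=2) = 3/16 + 5/16 = 1/2

H(S|T) = -Σ P(S,T)·log₂ P(S|T), where P(S|T) = P(S,T) / P(T)
  (S=0,T=0): P(S|T) = (3/32)/(1/4) = 3/8;  -(3/32)·log₂(3/8) = 0.1327
  (S=0,T=1): P(S|T) = (3/32)/(1/4) = 3/8;  -(3/32)·log₂(3/8) = 0.1327
  (S=0,T=2): P(S|T) = (3/16)/(1/2) = 3/8;  -(3/16)·log₂(3/8) = 0.2653
  (S=1,T=0): P(S|T) = (5/32)/(1/4) = 5/8;  -(5/32)·log₂(5/8) = 0.1059
  (S=1,T=1): P(S|T) = (5/32)/(1/4) = 5/8;  -(5/32)·log₂(5/8) = 0.1059
  (S=1,T=2): P(S|T) = (5/16)/(1/2) = 5/8;  -(5/16)·log₂(5/8) = 0.2119
H(S|T) = 0.1327 + 0.1327 + 0.2653 + 0.1059 + 0.1059 + 0.2119
  = 0.9544 bits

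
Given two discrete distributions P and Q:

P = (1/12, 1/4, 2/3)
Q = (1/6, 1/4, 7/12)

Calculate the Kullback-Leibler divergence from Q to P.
D(P||Q) = Σ P(i) log₂(P(i)/Q(i))
  i=0: (1/12) × log₂((1/12)/(1/6)) = (1/12) × log₂(1/2) = -0.0833
  i=1: (1/4) × log₂((1/4)/(1/4)) = (1/4) × log₂(1) = 0.0000
  i=2: (2/3) × log₂((2/3)/(7/12)) = (2/3) × log₂(8/7) = 0.1284
D(P||Q) = -0.0833 + 0.0000 + 0.1284
  = 0.0451 bits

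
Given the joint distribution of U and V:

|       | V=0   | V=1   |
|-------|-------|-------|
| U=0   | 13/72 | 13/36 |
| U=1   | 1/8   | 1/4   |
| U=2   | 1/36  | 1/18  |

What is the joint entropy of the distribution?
H(U,V) = -Σ P(U,V) log₂ P(U,V), summed over the non-zero cells:
H(U,V) = -[(13/72)·log₂(13/72) + (13/36)·log₂(13/36) + (1/8)·log₂(1/8) + (1/4)·log₂(1/4) + (1/36)·log₂(1/36) + (1/18)·log₂(1/18)]
  = 0.4459 + 0.5306 + 0.3750 + 0.5000 + 0.1436 + 0.2317
  = 2.2268 bits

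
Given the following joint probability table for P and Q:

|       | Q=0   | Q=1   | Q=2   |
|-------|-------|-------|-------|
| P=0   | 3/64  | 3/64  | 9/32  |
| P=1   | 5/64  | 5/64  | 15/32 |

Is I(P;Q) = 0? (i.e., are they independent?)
Marginal P(P) (row sums):
  P(P=0) = 3/64 + 3/64 + 9/32 = 3/8
  P(P=1) = 5/64 + 5/64 + 15/32 = 5/8
Marginal P(Q) (column sums):
  P(Q=0) = 3/64 + 5/64 = 1/8
  P(Q=1) = 3/64 + 5/64 = 1/8
  P(Q=2) = 9/32 + 15/32 = 3/4

P and Q are independent iff P(P=i,Q=j) = P(P=i)·P(Q=j) for every cell.
  P(P=0)·P(Q=0) = 3/8 × 1/8 = 3/64 = P(P=0,Q=0) ✓
  P(P=0)·P(Q=1) = 3/8 × 1/8 = 3/64 = P(P=0,Q=1) ✓
  P(P=0)·P(Q=2) = 3/8 × 3/4 = 9/32 = P(P=0,Q=2) ✓
  P(P=1)·P(Q=0) = 5/8 × 1/8 = 5/64 = P(P=1,Q=0) ✓
  P(P=1)·P(Q=1) = 5/8 × 1/8 = 5/64 = P(P=1,Q=1) ✓
  P(P=1)·P(Q=2) = 5/8 × 3/4 = 15/32 = P(P=1,Q=2) ✓

Yes, P and Q are independent: every cell factors, so I(P;Q) = 0 bits.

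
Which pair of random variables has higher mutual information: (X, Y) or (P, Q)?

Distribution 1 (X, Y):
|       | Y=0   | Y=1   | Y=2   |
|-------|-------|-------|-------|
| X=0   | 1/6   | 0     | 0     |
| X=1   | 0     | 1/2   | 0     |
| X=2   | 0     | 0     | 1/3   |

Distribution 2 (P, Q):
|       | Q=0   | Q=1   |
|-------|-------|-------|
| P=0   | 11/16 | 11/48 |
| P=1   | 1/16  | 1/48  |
Distribution 1 (X, Y):
Marginal P(X) (row sums):
  P(X=0) = 1/6 + 0 + 0 = 1/6
  P(X=1) = 0 + 1/2 + 0 = 1/2
  P(X=2) = 0 + 0 + 1/3 = 1/3
Marginal P(Y) (column sums):
  P(Y=0) = 1/6 + 0 + 0 = 1/6
  P(Y=1) = 0 + 1/2 + 0 = 1/2
  P(Y=2) = 0 + 0 + 1/3 = 1/3

H(X) = -[(1/6)·log₂(1/6) + (1/2)·log₂(1/2) + (1/3)·log₂(1/3)]
  = 0.4308 + 0.5000 + 0.5283
  = 1.4591 bits
H(Y) = -[(1/6)·log₂(1/6) + (1/2)·log₂(1/2) + (1/3)·log₂(1/3)]
  = 0.4308 + 0.5000 + 0.5283
  = 1.4591 bits
H(X,Y) = -[(1/6)·log₂(1/6) + (1/2)·log₂(1/2) + (1/3)·log₂(1/3)]
  = 0.4308 + 0.5000 + 0.5283
  = 1.4591 bits

I(X;Y) = H(X) + H(Y) - H(X,Y)
  = 1.4591 + 1.4591 - 1.4591
  = 1.4591 bits

Distribution 2 (P, Q):
Marginal P(P) (row sums):
  P(P=0) = 11/16 + 11/48 = 11/12
  P(P=1) = 1/16 + 1/48 = 1/12
Marginal P(Q) (column sums):
  P(Q=0) = 11/16 + 1/16 = 3/4
  P(Q=1) = 11/48 + 1/48 = 1/4

H(P) = -[(11/12)·log₂(11/12) + (1/12)·log₂(1/12)]
  = 0.1151 + 0.2987
  = 0.4138 bits
H(Q) = -[(3/4)·log₂(3/4) + (1/4)·log₂(1/4)]
  = 0.3113 + 0.5000
  = 0.8113 bits
H(P,Q) = -[(11/16)·log₂(11/16) + (11/48)·log₂(11/48) + (1/16)·log₂(1/16) + (1/48)·log₂(1/48)]
  = 0.3716 + 0.4871 + 0.2500 + 0.1164
  = 1.2251 bits

I(P;Q) = H(P) + H(Q) - H(P,Q)
  = 0.4138 + 0.8113 - 1.2251
  = 0.0000 bits

I(X;Y) = 1.4591 bits > I(P;Q) = 0.0000 bits, so (X, Y) has the higher mutual information (stronger dependence).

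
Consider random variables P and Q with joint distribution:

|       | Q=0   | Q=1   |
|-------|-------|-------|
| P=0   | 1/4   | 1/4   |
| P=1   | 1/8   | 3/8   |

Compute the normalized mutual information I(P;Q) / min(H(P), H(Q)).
Marginal P(P) (row sums):
  P(P=0) = 1/4 + 1/4 = 1/2
  P(P=1) = 1/8 + 3/8 = 1/2
Marginal P(Q) (column sums):
  P(Q=0) = 1/4 + 1/8 = 3/8
  P(Q=1) = 1/4 + 3/8 = 5/8

H(P) = -[(1/2)·log₂(1/2) + (1/2)·log₂(1/2)]
  = 0.5000 + 0.5000
  = 1.0000 bits
H(Q) = -[(3/8)·log₂(3/8) + (5/8)·log₂(5/8)]
  = 0.5306 + 0.4238
  = 0.9544 bits
H(P,Q) = -[(1/4)·log₂(1/4) + (1/4)·log₂(1/4) + (1/8)·log₂(1/8) + (3/8)·log₂(3/8)]
  = 0.5000 + 0.5000 + 0.3750 + 0.5306
  = 1.9056 bits

I(P;Q) = H(P) + H(Q) - H(P,Q)
  = 1.0000 + 0.9544 - 1.9056
  = 0.0488 bits

min(H(P), H(Q)) = min(1.0000, 0.9544) = 0.9544 bits
Normalized MI = 0.0488 / 0.9544 = 0.0511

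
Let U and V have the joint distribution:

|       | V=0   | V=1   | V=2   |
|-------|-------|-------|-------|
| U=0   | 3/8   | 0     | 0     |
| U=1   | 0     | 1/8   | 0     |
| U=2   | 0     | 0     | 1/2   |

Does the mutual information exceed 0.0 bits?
Marginal P(U) (row sums):
  P(U=0) = 3/8 + 0 + 0 = 3/8
  P(U=1) = 0 + 1/8 + 0 = 1/8
  P(U=2) = 0 + 0 + 1/2 = 1/2
Marginal P(V) (column sums):
  P(V=0) = 3/8 + 0 + 0 = 3/8
  P(V=1) = 0 + 1/8 + 0 = 1/8
  P(V=2) = 0 + 0 + 1/2 = 1/2

H(U) = -[(3/8)·log₂(3/8) + (1/8)·log₂(1/8) + (1/2)·log₂(1/2)]
  = 0.5306 + 0.3750 + 0.5000
  = 1.4056 bits
H(V) = -[(3/8)·log₂(3/8) + (1/8)·log₂(1/8) + (1/2)·log₂(1/2)]
  = 0.5306 + 0.3750 + 0.5000
  = 1.4056 bits
H(U,V) = -[(3/8)·log₂(3/8) + (1/8)·log₂(1/8) + (1/2)·log₂(1/2)]
  = 0.5306 + 0.3750 + 0.5000
  = 1.4056 bits

I(U;V) = H(U) + H(V) - H(U,V)
  = 1.4056 + 1.4056 - 1.4056
  = 1.4056 bits

Yes. I(U;V) = 1.4056 bits, which is > 0.0 bits.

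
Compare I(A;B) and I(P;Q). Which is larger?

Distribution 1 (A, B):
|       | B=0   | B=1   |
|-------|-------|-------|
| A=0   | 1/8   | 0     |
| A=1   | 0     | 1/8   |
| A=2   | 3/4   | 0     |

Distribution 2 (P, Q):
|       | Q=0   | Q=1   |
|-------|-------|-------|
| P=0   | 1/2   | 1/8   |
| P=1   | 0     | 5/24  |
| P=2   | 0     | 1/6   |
Distribution 1 (A, B):
Marginal P(A) (row sums):
  P(A=0) = 1/8 + 0 = 1/8
  P(A=1) = 0 + 1/8 = 1/8
  P(A=2) = 3/4 + 0 = 3/4
Marginal P(B) (column sums):
  P(B=0) = 1/8 + 0 + 3/4 = 7/8
  P(B=1) = 0 + 1/8 + 0 = 1/8

H(A) = -[(1/8)·log₂(1/8) + (1/8)·log₂(1/8) + (3/4)·log₂(3/4)]
  = 0.3750 + 0.3750 + 0.3113
  = 1.0613 bits
H(B) = -[(7/8)·log₂(7/8) + (1/8)·log₂(1/8)]
  = 0.1686 + 0.3750
  = 0.5436 bits
H(A,B) = -[(1/8)·log₂(1/8) + (1/8)·log₂(1/8) + (3/4)·log₂(3/4)]
  = 0.3750 + 0.3750 + 0.3113
  = 1.0613 bits

I(A;B) = H(A) + H(B) - H(A,B)
  = 1.0613 + 0.5436 - 1.0613
  = 0.5436 bits

Distribution 2 (P, Q):
Marginal P(P) (row sums):
  P(P=0) = 1/2 + 1/8 = 5/8
  P(P=1) = 0 + 5/24 = 5/24
  P(P=2) = 0 + 1/6 = 1/6
Marginal P(Q) (column sums):
  P(Q=0) = 1/2 + 0 + 0 = 1/2
  P(Q=1) = 1/8 + 5/24 + 1/6 = 1/2

H(P) = -[(5/8)·log₂(5/8) + (5/24)·log₂(5/24) + (1/6)·log₂(1/6)]
  = 0.4238 + 0.4715 + 0.4308
  = 1.3261 bits
H(Q) = -[(1/2)·log₂(1/2) + (1/2)·log₂(1/2)]
  = 0.5000 + 0.5000
  = 1.0000 bits
H(P,Q) = -[(1/2)·log₂(1/2) + (1/8)·log₂(1/8) + (5/24)·log₂(5/24) + (1/6)·log₂(1/6)]
  = 0.5000 + 0.3750 + 0.4715 + 0.4308
  = 1.7773 bits

I(P;Q) = H(P) + H(Q) - H(P,Q)
  = 1.3261 + 1.0000 - 1.7773
  = 0.5488 bits

I(P;Q) = 0.5488 bits > I(A;B) = 0.5436 bits, so (P, Q) has the higher mutual information (stronger dependence).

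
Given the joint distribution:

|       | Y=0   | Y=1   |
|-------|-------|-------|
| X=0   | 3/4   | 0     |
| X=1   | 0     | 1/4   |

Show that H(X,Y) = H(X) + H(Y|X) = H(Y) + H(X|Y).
Marginal P(X) (row sums):
  P(X=0) = 3/4 + 0 = 3/4
  P(X=1) = 0 + 1/4 = 1/4
Marginal P(Y) (column sums):
  P(Y=0) = 3/4 + 0 = 3/4
  P(Y=1) = 0 + 1/4 = 1/4

Decomposition 1: H(X) + H(Y|X)
H(X) = -[(3/4)·log₂(3/4) + (1/4)·log₂(1/4)]
  = 0.3113 + 0.5000
  = 0.8113 bits
H(Y|X) = -Σ P(X,Y)·log₂ P(Y|X), where P(Y|X) = P(X,Y) / P(X)
  (cells with P(X,Y) = 0 contribute 0)
  (X=0,Y=0): P(Y|X) = (3/4)/(3/4) = 1;  -(3/4)·log₂(1) = 0.0000
  (X=1,Y=1): P(Y|X) = (1/4)/(1/4) = 1;  -(1/4)·log₂(1) = 0.0000
H(Y|X) = 0.0000 + 0.0000
  = 0.0000 bits
H(X) + H(Y|X) = 0.8113 + 0.0000 = 0.8113 bits

Decomposition 2: H(Y) + H(X|Y)
H(Y) = -[(3/4)·log₂(3/4) + (1/4)·log₂(1/4)]
  = 0.3113 + 0.5000
  = 0.8113 bits
H(X|Y) = -Σ P(X,Y)·log₂ P(X|Y), where P(X|Y) = P(X,Y) / P(Y)
  (cells with P(X,Y) = 0 contribute 0)
  (X=0,Y=0): P(X|Y) = (3/4)/(3/4) = 1;  -(3/4)·log₂(1) = 0.0000
  (X=1,Y=1): P(X|Y) = (1/4)/(1/4) = 1;  -(1/4)·log₂(1) = 0.0000
H(X|Y) = 0.0000 + 0.0000
  = 0.0000 bits
H(Y) + H(X|Y) = 0.8113 + 0.0000 = 0.8113 bits

Direct computation of the joint entropy:
H(X,Y) = -[(3/4)·log₂(3/4) + (1/4)·log₂(1/4)]
  = 0.3113 + 0.5000
  = 0.8113 bits

All three agree: H(X,Y) = 0.8113 bits ✓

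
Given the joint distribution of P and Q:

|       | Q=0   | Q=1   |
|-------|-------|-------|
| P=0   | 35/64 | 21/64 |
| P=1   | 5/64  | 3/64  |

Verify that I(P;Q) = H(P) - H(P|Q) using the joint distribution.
Left side, from I(P;Q) = H(P) + H(Q) - H(P,Q):
Marginal P(P) (row sums):
  P(P=0) = 35/64 + 21/64 = 7/8
  P(P=1) = 5/64 + 3/64 = 1/8
Marginal P(Q) (column sums):
  P(Q=0) = 35/64 + 5/64 = 5/8
  P(Q=1) = 21/64 + 3/64 = 3/8

H(P) = -[(7/8)·log₂(7/8) + (1/8)·log₂(1/8)]
  = 0.1686 + 0.3750
  = 0.5436 bits
H(Q) = -[(5/8)·log₂(5/8) + (3/8)·log₂(3/8)]
  = 0.4238 + 0.5306
  = 0.9544 bits
H(P,Q) = -[(35/64)·log₂(35/64) + (21/64)·log₂(21/64) + (5/64)·log₂(5/64) + (3/64)·log₂(3/64)]
  = 0.4762 + 0.5275 + 0.2873 + 0.2070
  = 1.4980 bits

I(P;Q) = H(P) + H(Q) - H(P,Q)
  = 0.5436 + 0.9544 - 1.4980
  = 0.0000 bits

Right side, with H(P|Q) computed directly from the conditional probabilities:
H(P|Q) = -Σ P(P,Q)·log₂ P(P|Q), where P(P|Q) = P(P,Q) / P(Q)
  (P=0,Q=0): P(P|Q) = (35/64)/(5/8) = 7/8;  -(35/64)·log₂(7/8) = 0.1054
  (P=0,Q=1): P(P|Q) = (21/64)/(3/8) = 7/8;  -(21/64)·log₂(7/8) = 0.0632
  (P=1,Q=0): P(P|Q) = (5/64)/(5/8) = 1/8;  -(5/64)·log₂(1/8) = 0.2344
  (P=1,Q=1): P(P|Q) = (3/64)/(3/8) = 1/8;  -(3/64)·log₂(1/8) = 0.1406
H(P|Q) = 0.1054 + 0.0632 + 0.2344 + 0.1406
  = 0.5436 bits
H(P) - H(P|Q) = 0.5436 - 0.5436 = 0.0000 bits

Both sides equal 0.0000 bits, so I(P;Q) = H(P) - H(P|Q) ✓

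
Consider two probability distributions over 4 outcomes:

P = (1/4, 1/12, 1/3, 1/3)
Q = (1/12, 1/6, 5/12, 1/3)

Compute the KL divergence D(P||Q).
D(P||Q) = Σ P(i) log₂(P(i)/Q(i))
  i=0: (1/4) × log₂((1/4)/(1/12)) = (1/4) × log₂(3) = 0.3962
  i=1: (1/12) × log₂((1/12)/(1/6)) = (1/12) × log₂(1/2) = -0.0833
  i=2: (1/3) × log₂((1/3)/(5/12)) = (1/3) × log₂(4/5) = -0.1073
  i=3: (1/3) × log₂((1/3)/(1/3)) = (1/3) × log₂(1) = 0.0000
D(P||Q) = 0.3962 - 0.0833 - 0.1073 + 0.0000
  = 0.2056 bits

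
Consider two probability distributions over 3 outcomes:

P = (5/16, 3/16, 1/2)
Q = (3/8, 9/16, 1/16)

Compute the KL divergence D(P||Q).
D(P||Q) = Σ P(i) log₂(P(i)/Q(i))
  i=0: (5/16) × log₂((5/16)/(3/8)) = (5/16) × log₂(5/6) = -0.0822
  i=1: (3/16) × log₂((3/16)/(9/16)) = (3/16) × log₂(1/3) = -0.2972
  i=2: (1/2) × log₂((1/2)/(1/16)) = (1/2) × log₂(8) = 1.5000
D(P||Q) = -0.0822 - 0.2972 + 1.5000
  = 1.1206 bits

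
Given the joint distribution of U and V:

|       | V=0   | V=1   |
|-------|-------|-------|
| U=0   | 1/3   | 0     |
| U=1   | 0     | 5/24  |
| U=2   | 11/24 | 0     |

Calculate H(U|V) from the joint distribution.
Marginal P(V) (column sums):
  P(V=0) = 1/3 + 0 + 11/24 = 19/24
  P(V=1) = 0 + 5/24 + 0 = 5/24

H(U|V) = -Σ P(U,V)·log₂ P(U|V), where P(U|V) = P(U,V) / P(V)
  (cells with P(U,V) = 0 contribute 0)
  (U=0,V=0): P(U|V) = (1/3)/(19/24) = 8/19;  -(1/3)·log₂(8/19) = 0.4160
  (U=1,V=1): P(U|V) = (5/24)/(5/24) = 1;  -(5/24)·log₂(1) = 0.0000
  (U=2,V=0): P(U|V) = (11/24)/(19/24) = 11/19;  -(11/24)·log₂(11/19) = 0.3614
H(U|V) = 0.4160 + 0.0000 + 0.3614
  = 0.7774 bits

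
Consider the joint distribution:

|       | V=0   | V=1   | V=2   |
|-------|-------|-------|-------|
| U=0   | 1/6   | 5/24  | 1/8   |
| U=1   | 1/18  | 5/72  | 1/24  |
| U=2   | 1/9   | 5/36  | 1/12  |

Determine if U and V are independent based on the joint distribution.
Marginal P(U) (row sums):
  P(U=0) = 1/6 + 5/24 + 1/8 = 1/2
  P(U=1) = 1/18 + 5/72 + 1/24 = 1/6
  P(U=2) = 1/9 + 5/36 + 1/12 = 1/3
Marginal P(V) (column sums):
  P(V=0) = 1/6 + 1/18 + 1/9 = 1/3
  P(V=1) = 5/24 + 5/72 + 5/36 = 5/12
  P(V=2) = 1/8 + 1/24 + 1/12 = 1/4

U and V are independent iff P(U=i,V=j) = P(U=i)·P(V=j) for every cell.
  P(U=0)·P(V=0) = 1/2 × 1/3 = 1/6 = P(U=0,V=0) ✓
  P(U=0)·P(V=1) = 1/2 × 5/12 = 5/24 = P(U=0,V=1) ✓
  P(U=0)·P(V=2) = 1/2 × 1/4 = 1/8 = P(U=0,V=2) ✓
  P(U=1)·P(V=0) = 1/6 × 1/3 = 1/18 = P(U=1,V=0) ✓
  P(U=1)·P(V=1) = 1/6 × 5/12 = 5/72 = P(U=1,V=1) ✓
  P(U=1)·P(V=2) = 1/6 × 1/4 = 1/24 = P(U=1,V=2) ✓
  P(U=2)·P(V=0) = 1/3 × 1/3 = 1/9 = P(U=2,V=0) ✓
  P(U=2)·P(V=1) = 1/3 × 5/12 = 5/36 = P(U=2,V=1) ✓
  P(U=2)·P(V=2) = 1/3 × 1/4 = 1/12 = P(U=2,V=2) ✓

Yes, U and V are independent: every cell factors, so I(U;V) = 0 bits.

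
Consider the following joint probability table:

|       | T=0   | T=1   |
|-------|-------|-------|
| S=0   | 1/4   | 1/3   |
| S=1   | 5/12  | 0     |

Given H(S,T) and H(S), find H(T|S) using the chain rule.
From the chain rule: H(S,T) = H(S) + H(T|S)
Therefore: H(T|S) = H(S,T) - H(S)

H(S,T) = -[(1/4)·log₂(1/4) + (1/3)·log₂(1/3) + (5/12)·log₂(5/12)]
  = 0.5000 + 0.5283 + 0.5263
  = 1.5546 bits
Marginal P(S) (row sums):
  P(S=0) = 1/4 + 1/3 = 7/12
  P(S=1) = 5/12 + 0 = 5/12
H(S) = -[(7/12)·log₂(7/12) + (5/12)·log₂(5/12)]
  = 0.4536 + 0.5263
  = 0.9799 bits

H(T|S) = 1.5546 - 0.9799 = 0.5747 bits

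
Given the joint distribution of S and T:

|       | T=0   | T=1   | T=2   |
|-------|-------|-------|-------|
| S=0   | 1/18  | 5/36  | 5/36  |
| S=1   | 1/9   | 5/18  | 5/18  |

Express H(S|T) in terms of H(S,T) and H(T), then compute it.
H(S|T) = H(S,T) - H(T)

Marginal P(T) (column sums):
  P(T=0) = 1/18 + 1/9 = 1/6
  P(T=1) = 5/36 + 5/18 = 5/12
  P(T=2) = 5/36 + 5/18 = 5/12

H(S,T) = -[(1/18)·log₂(1/18) + (5/36)·log₂(5/36) + (5/36)·log₂(5/36) + (1/9)·log₂(1/9) + (5/18)·log₂(5/18) + (5/18)·log₂(5/18)]
  = 0.2317 + 0.3956 + 0.3956 + 0.3522 + 0.5133 + 0.5133
  = 2.4017 bits
H(T) = -[(1/6)·log₂(1/6) + (5/12)·log₂(5/12) + (5/12)·log₂(5/12)]
  = 0.4308 + 0.5263 + 0.5263
  = 1.4834 bits

H(S|T) = 2.4017 - 1.4834 = 0.9183 bits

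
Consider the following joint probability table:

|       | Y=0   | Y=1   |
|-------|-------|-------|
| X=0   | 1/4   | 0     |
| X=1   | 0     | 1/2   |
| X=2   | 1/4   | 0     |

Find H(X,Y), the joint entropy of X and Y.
H(X,Y) = -Σ P(X,Y) log₂ P(X,Y), summed over the non-zero cells:
H(X,Y) = -[(1/4)·log₂(1/4) + (1/2)·log₂(1/2) + (1/4)·log₂(1/4)]
  = 0.5000 + 0.5000 + 0.5000
  = 1.5000 bits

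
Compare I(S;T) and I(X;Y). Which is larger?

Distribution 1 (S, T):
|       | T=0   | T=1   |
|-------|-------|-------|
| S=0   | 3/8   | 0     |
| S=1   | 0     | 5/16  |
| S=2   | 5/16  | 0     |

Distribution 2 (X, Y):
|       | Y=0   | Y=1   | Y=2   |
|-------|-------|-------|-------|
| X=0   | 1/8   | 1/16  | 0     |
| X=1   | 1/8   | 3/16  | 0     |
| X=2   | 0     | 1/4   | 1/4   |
Distribution 1 (S, T):
Marginal P(S) (row sums):
  P(S=0) = 3/8 + 0 = 3/8
  P(S=1) = 0 + 5/16 = 5/16
  P(S=2) = 5/16 + 0 = 5/16
Marginal P(T) (column sums):
  P(T=0) = 3/8 + 0 + 5/16 = 11/16
  P(T=1) = 0 + 5/16 + 0 = 5/16

H(S) = -[(3/8)·log₂(3/8) + (5/16)·log₂(5/16) + (5/16)·log₂(5/16)]
  = 0.5306 + 0.5244 + 0.5244
  = 1.5794 bits
H(T) = -[(11/16)·log₂(11/16) + (5/16)·log₂(5/16)]
  = 0.3716 + 0.5244
  = 0.8960 bits
H(S,T) = -[(3/8)·log₂(3/8) + (5/16)·log₂(5/16) + (5/16)·log₂(5/16)]
  = 0.5306 + 0.5244 + 0.5244
  = 1.5794 bits

I(S;T) = H(S) + H(T) - H(S,T)
  = 1.5794 + 0.8960 - 1.5794
  = 0.8960 bits

Distribution 2 (X, Y):
Marginal P(X) (row sums):
  P(X=0) = 1/8 + 1/16 + 0 = 3/16
  P(X=1) = 1/8 + 3/16 + 0 = 5/16
  P(X=2) = 0 + 1/4 + 1/4 = 1/2
Marginal P(Y) (column sums):
  P(Y=0) = 1/8 + 1/8 + 0 = 1/4
  P(Y=1) = 1/16 + 3/16 + 1/4 = 1/2
  P(Y=2) = 0 + 0 + 1/4 = 1/4

H(X) = -[(3/16)·log₂(3/16) + (5/16)·log₂(5/16) + (1/2)·log₂(1/2)]
  = 0.4528 + 0.5244 + 0.5000
  = 1.4772 bits
H(Y) = -[(1/4)·log₂(1/4) + (1/2)·log₂(1/2) + (1/4)·log₂(1/4)]
  = 0.5000 + 0.5000 + 0.5000
  = 1.5000 bits
H(X,Y) = -[(1/8)·log₂(1/8) + (1/16)·log₂(1/16) + (1/8)·log₂(1/8) + (3/16)·log₂(3/16) + (1/4)·log₂(1/4) + (1/4)·log₂(1/4)]
  = 0.3750 + 0.2500 + 0.3750 + 0.4528 + 0.5000 + 0.5000
  = 2.4528 bits

I(X;Y) = H(X) + H(Y) - H(X,Y)
  = 1.4772 + 1.5000 - 2.4528
  = 0.5244 bits

I(S;T) = 0.8960 bits > I(X;Y) = 0.5244 bits, so (S, T) has the higher mutual information (stronger dependence).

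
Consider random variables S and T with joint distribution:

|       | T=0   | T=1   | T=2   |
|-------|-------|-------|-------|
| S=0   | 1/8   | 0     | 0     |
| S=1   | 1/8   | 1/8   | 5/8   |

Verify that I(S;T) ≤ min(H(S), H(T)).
Marginal P(S) (row sums):
  P(S=0) = 1/8 + 0 + 0 = 1/8
  P(S=1) = 1/8 + 1/8 + 5/8 = 7/8
Marginal P(T) (column sums):
  P(T=0) = 1/8 + 1/8 = 1/4
  P(T=1) = 0 + 1/8 = 1/8
  P(T=2) = 0 + 5/8 = 5/8

H(S) = -[(1/8)·log₂(1/8) + (7/8)·log₂(7/8)]
  = 0.3750 + 0.1686
  = 0.5436 bits
H(T) = -[(1/4)·log₂(1/4) + (1/8)·log₂(1/8) + (5/8)·log₂(5/8)]
  = 0.5000 + 0.3750 + 0.4238
  = 1.2988 bits
H(S,T) = -[(1/8)·log₂(1/8) + (1/8)·log₂(1/8) + (1/8)·log₂(1/8) + (5/8)·log₂(5/8)]
  = 0.3750 + 0.3750 + 0.3750 + 0.4238
  = 1.5488 bits

I(S;T) = H(S) + H(T) - H(S,T)
  = 0.5436 + 1.2988 - 1.5488
  = 0.2936 bits

min(H(S), H(T)) = min(0.5436, 1.2988) = 0.5436 bits
Since 0.2936 ≤ 0.5436, the bound is satisfied ✓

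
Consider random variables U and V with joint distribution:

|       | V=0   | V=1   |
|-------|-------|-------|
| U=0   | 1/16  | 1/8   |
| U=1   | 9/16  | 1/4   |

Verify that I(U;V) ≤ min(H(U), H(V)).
Marginal P(U) (row sums):
  P(U=0) = 1/16 + 1/8 = 3/16
  P(U=1) = 9/16 + 1/4 = 13/16
Marginal P(V) (column sums):
  P(V=0) = 1/16 + 9/16 = 5/8
  P(V=1) = 1/8 + 1/4 = 3/8

H(U) = -[(3/16)·log₂(3/16) + (13/16)·log₂(13/16)]
  = 0.4528 + 0.2434
  = 0.6962 bits
H(V) = -[(5/8)·log₂(5/8) + (3/8)·log₂(3/8)]
  = 0.4238 + 0.5306
  = 0.9544 bits
H(U,V) = -[(1/16)·log₂(1/16) + (1/8)·log₂(1/8) + (9/16)·log₂(9/16) + (1/4)·log₂(1/4)]
  = 0.2500 + 0.3750 + 0.4669 + 0.5000
  = 1.5919 bits

I(U;V) = H(U) + H(V) - H(U,V)
  = 0.6962 + 0.9544 - 1.5919
  = 0.0587 bits

min(H(U), H(V)) = min(0.6962, 0.9544) = 0.6962 bits
Since 0.0587 ≤ 0.6962, the bound is satisfied ✓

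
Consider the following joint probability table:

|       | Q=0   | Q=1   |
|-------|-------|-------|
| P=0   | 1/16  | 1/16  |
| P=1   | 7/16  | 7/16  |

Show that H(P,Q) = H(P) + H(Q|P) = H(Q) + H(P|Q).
Marginal P(P) (row sums):
  P(P=0) = 1/16 + 1/16 = 1/8
  P(P=1) = 7/16 + 7/16 = 7/8
Marginal P(Q) (column sums):
  P(Q=0) = 1/16 + 7/16 = 1/2
  P(Q=1) = 1/16 + 7/16 = 1/2

Decomposition 1: H(P) + H(Q|P)
H(P) = -[(1/8)·log₂(1/8) + (7/8)·log₂(7/8)]
  = 0.3750 + 0.1686
  = 0.5436 bits
H(Q|P) = -Σ P(P,Q)·log₂ P(Q|P), where P(Q|P) = P(P,Q) / P(P)
  (P=0,Q=0): P(Q|P) = (1/16)/(1/8) = 1/2;  -(1/16)·log₂(1/2) = 0.0625
  (P=0,Q=1): P(Q|P) = (1/16)/(1/8) = 1/2;  -(1/16)·log₂(1/2) = 0.0625
  (P=1,Q=0): P(Q|P) = (7/16)/(7/8) = 1/2;  -(7/16)·log₂(1/2) = 0.4375
  (P=1,Q=1): P(Q|P) = (7/16)/(7/8) = 1/2;  -(7/16)·log₂(1/2) = 0.4375
H(Q|P) = 0.0625 + 0.0625 + 0.4375 + 0.4375
  = 1.0000 bits
H(P) + H(Q|P) = 0.5436 + 1.0000 = 1.5436 bits

Decomposition 2: H(Q) + H(P|Q)
H(Q) = -[(1/2)·log₂(1/2) + (1/2)·log₂(1/2)]
  = 0.5000 + 0.5000
  = 1.0000 bits
H(P|Q) = -Σ P(P,Q)·log₂ P(P|Q), where P(P|Q) = P(P,Q) / P(Q)
  (P=0,Q=0): P(P|Q) = (1/16)/(1/2) = 1/8;  -(1/16)·log₂(1/8) = 0.1875
  (P=0,Q=1): P(P|Q) = (1/16)/(1/2) = 1/8;  -(1/16)·log₂(1/8) = 0.1875
  (P=1,Q=0): P(P|Q) = (7/16)/(1/2) = 7/8;  -(7/16)·log₂(7/8) = 0.0843
  (P=1,Q=1): P(P|Q) = (7/16)/(1/2) = 7/8;  -(7/16)·log₂(7/8) = 0.0843
H(P|Q) = 0.1875 + 0.1875 + 0.0843 + 0.0843
  = 0.5436 bits
H(Q) + H(P|Q) = 1.0000 + 0.5436 = 1.5436 bits

Direct computation of the joint entropy:
H(P,Q) = -[(1/16)·log₂(1/16) + (1/16)·log₂(1/16) + (7/16)·log₂(7/16) + (7/16)·log₂(7/16)]
  = 0.2500 + 0.2500 + 0.5218 + 0.5218
  = 1.5436 bits

All three agree: H(P,Q) = 1.5436 bits ✓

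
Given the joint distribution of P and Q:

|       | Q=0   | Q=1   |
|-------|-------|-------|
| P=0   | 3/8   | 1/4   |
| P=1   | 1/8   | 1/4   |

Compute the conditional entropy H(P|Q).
Marginal P(Q) (column sums):
  P(Q=0) = 3/8 + 1/8 = 1/2
  P(Q=1) = 1/4 + 1/4 = 1/2

H(P|Q) = -Σ P(P,Q)·log₂ P(P|Q), where P(P|Q) = P(P,Q) / P(Q)
  (P=0,Q=0): P(P|Q) = (3/8)/(1/2) = 3/4;  -(3/8)·log₂(3/4) = 0.1556
  (P=0,Q=1): P(P|Q) = (1/4)/(1/2) = 1/2;  -(1/4)·log₂(1/2) = 0.2500
  (P=1,Q=0): P(P|Q) = (1/8)/(1/2) = 1/4;  -(1/8)·log₂(1/4) = 0.2500
  (P=1,Q=1): P(P|Q) = (1/4)/(1/2) = 1/2;  -(1/4)·log₂(1/2) = 0.2500
H(P|Q) = 0.1556 + 0.2500 + 0.2500 + 0.2500
  = 0.9056 bits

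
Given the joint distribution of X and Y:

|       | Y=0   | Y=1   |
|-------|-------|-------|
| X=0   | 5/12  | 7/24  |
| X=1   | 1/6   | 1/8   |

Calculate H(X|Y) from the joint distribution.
Marginal P(Y) (column sums):
  P(Y=0) = 5/12 + 1/6 = 7/12
  P(Y=1) = 7/24 + 1/8 = 5/12

H(X|Y) = -Σ P(X,Y)·log₂ P(X|Y), where P(X|Y) = P(X,Y) / P(Y)
  (X=0,Y=0): P(X|Y) = (5/12)/(7/12) = 5/7;  -(5/12)·log₂(5/7) = 0.2023
  (X=0,Y=1): P(X|Y) = (7/24)/(5/12) = 7/10;  -(7/24)·log₂(7/10) = 0.1501
  (X=1,Y=0): P(X|Y) = (1/6)/(7/12) = 2/7;  -(1/6)·log₂(2/7) = 0.3012
  (X=1,Y=1): P(X|Y) = (1/8)/(5/12) = 3/10;  -(1/8)·log₂(3/10) = 0.2171
H(X|Y) = 0.2023 + 0.1501 + 0.3012 + 0.2171
  = 0.8707 bits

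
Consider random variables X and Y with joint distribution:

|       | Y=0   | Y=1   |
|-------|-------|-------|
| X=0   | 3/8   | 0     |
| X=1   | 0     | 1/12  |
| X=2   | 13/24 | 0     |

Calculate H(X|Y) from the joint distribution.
Marginal P(Y) (column sums):
  P(Y=0) = 3/8 + 0 + 13/24 = 11/12
  P(Y=1) = 0 + 1/12 + 0 = 1/12

H(X|Y) = -Σ P(X,Y)·log₂ P(X|Y), where P(X|Y) = P(X,Y) / P(Y)
  (cells with P(X,Y) = 0 contribute 0)
  (X=0,Y=0): P(X|Y) = (3/8)/(11/12) = 9/22;  -(3/8)·log₂(9/22) = 0.4836
  (X=1,Y=1): P(X|Y) = (1/12)/(1/12) = 1;  -(1/12)·log₂(1) = 0.0000
  (X=2,Y=0): P(X|Y) = (13/24)/(11/12) = 13/22;  -(13/24)·log₂(13/22) = 0.4111
H(X|Y) = 0.4836 + 0.0000 + 0.4111
  = 0.8947 bits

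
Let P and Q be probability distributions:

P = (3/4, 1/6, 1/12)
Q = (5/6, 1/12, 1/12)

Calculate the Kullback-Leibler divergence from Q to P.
D(P||Q) = Σ P(i) log₂(P(i)/Q(i))
  i=0: (3/4) × log₂((3/4)/(5/6)) = (3/4) × log₂(9/10) = -0.1140
  i=1: (1/6) × log₂((1/6)/(1/12)) = (1/6) × log₂(2) = 0.1667
  i=2: (1/12) × log₂((1/12)/(1/12)) = (1/12) × log₂(1) = 0.0000
D(P||Q) = -0.1140 + 0.1667 + 0.0000
  = 0.0527 bits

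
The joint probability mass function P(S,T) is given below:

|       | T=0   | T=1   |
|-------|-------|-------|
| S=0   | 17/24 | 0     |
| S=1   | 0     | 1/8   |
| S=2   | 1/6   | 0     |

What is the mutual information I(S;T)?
Marginal P(S) (row sums):
  P(S=0) = 17/24 + 0 = 17/24
  P(S=1) = 0 + 1/8 = 1/8
  P(S=2) = 1/6 + 0 = 1/6
Marginal P(T) (column sums):
  P(T=0) = 17/24 + 0 + 1/6 = 7/8
  P(T=1) = 0 + 1/8 + 0 = 1/8

H(S) = -[(17/24)·log₂(17/24) + (1/8)·log₂(1/8) + (1/6)·log₂(1/6)]
  = 0.3524 + 0.3750 + 0.4308
  = 1.1582 bits
H(T) = -[(7/8)·log₂(7/8) + (1/8)·log₂(1/8)]
  = 0.1686 + 0.3750
  = 0.5436 bits
H(S,T) = -[(17/24)·log₂(17/24) + (1/8)·log₂(1/8) + (1/6)·log₂(1/6)]
  = 0.3524 + 0.3750 + 0.4308
  = 1.1582 bits

I(S;T) = H(S) + H(T) - H(S,T)
  = 1.1582 + 0.5436 - 1.1582
  = 0.5436 bits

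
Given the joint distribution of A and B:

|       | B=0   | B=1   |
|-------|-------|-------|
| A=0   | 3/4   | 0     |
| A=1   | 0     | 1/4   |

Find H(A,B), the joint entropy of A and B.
H(A,B) = -Σ P(A,B) log₂ P(A,B), summed over the non-zero cells:
H(A,B) = -[(3/4)·log₂(3/4) + (1/4)·log₂(1/4)]
  = 0.3113 + 0.5000
  = 0.8113 bits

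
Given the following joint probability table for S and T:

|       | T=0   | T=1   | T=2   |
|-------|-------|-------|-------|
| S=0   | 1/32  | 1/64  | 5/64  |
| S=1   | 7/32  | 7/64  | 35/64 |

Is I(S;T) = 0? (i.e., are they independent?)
Marginal P(S) (row sums):
  P(S=0) = 1/32 + 1/64 + 5/64 = 1/8
  P(S=1) = 7/32 + 7/64 + 35/64 = 7/8
Marginal P(T) (column sums):
  P(T=0) = 1/32 + 7/32 = 1/4
  P(T=1) = 1/64 + 7/64 = 1/8
  P(T=2) = 5/64 + 35/64 = 5/8

S and T are independent iff P(S=i,T=j) = P(S=i)·P(T=j) for every cell.
  P(S=0)·P(T=0) = 1/8 × 1/4 = 1/32 = P(S=0,T=0) ✓
  P(S=0)·P(T=1) = 1/8 × 1/8 = 1/64 = P(S=0,T=1) ✓
  P(S=0)·P(T=2) = 1/8 × 5/8 = 5/64 = P(S=0,T=2) ✓
  P(S=1)·P(T=0) = 7/8 × 1/4 = 7/32 = P(S=1,T=0) ✓
  P(S=1)·P(T=1) = 7/8 × 1/8 = 7/64 = P(S=1,T=1) ✓
  P(S=1)·P(T=2) = 7/8 × 5/8 = 35/64 = P(S=1,T=2) ✓

Yes, S and T are independent: every cell factors, so I(S;T) = 0 bits.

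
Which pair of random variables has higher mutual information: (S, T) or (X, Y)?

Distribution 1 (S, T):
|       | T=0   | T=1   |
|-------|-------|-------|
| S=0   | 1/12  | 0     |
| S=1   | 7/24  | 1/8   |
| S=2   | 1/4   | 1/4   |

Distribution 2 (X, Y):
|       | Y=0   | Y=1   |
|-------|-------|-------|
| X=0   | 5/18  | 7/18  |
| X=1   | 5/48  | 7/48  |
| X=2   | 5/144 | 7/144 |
Distribution 1 (S, T):
Marginal P(S) (row sums):
  P(S=0) = 1/12 + 0 = 1/12
  P(S=1) = 7/24 + 1/8 = 5/12
  P(S=2) = 1/4 + 1/4 = 1/2
Marginal P(T) (column sums):
  P(T=0) = 1/12 + 7/24 + 1/4 = 5/8
  P(T=1) = 0 + 1/8 + 1/4 = 3/8

H(S) = -[(1/12)·log₂(1/12) + (5/12)·log₂(5/12) + (1/2)·log₂(1/2)]
  = 0.2987 + 0.5263 + 0.5000
  = 1.3250 bits
H(T) = -[(5/8)·log₂(5/8) + (3/8)·log₂(3/8)]
  = 0.4238 + 0.5306
  = 0.9544 bits
H(S,T) = -[(1/12)·log₂(1/12) + (7/24)·log₂(7/24) + (1/8)·log₂(1/8) + (1/4)·log₂(1/4) + (1/4)·log₂(1/4)]
  = 0.2987 + 0.5185 + 0.3750 + 0.5000 + 0.5000
  = 2.1922 bits

I(S;T) = H(S) + H(T) - H(S,T)
  = 1.3250 + 0.9544 - 2.1922
  = 0.0872 bits

Distribution 2 (X, Y):
Marginal P(X) (row sums):
  P(X=0) = 5/18 + 7/18 = 2/3
  P(X=1) = 5/48 + 7/48 = 1/4
  P(X=2) = 5/144 + 7/144 = 1/12
Marginal P(Y) (column sums):
  P(Y=0) = 5/18 + 5/48 + 5/144 = 5/12
  P(Y=1) = 7/18 + 7/48 + 7/144 = 7/12

H(X) = -[(2/3)·log₂(2/3) + (1/4)·log₂(1/4) + (1/12)·log₂(1/12)]
  = 0.3900 + 0.5000 + 0.2987
  = 1.1887 bits
H(Y) = -[(5/12)·log₂(5/12) + (7/12)·log₂(7/12)]
  = 0.5263 + 0.4536
  = 0.9799 bits
H(X,Y) = -[(5/18)·log₂(5/18) + (7/18)·log₂(7/18) + (5/48)·log₂(5/48) + (7/48)·log₂(7/48) + (5/144)·log₂(5/144) + (7/144)·log₂(7/144)]
  = 0.5133 + 0.5299 + 0.3399 + 0.4051 + 0.1683 + 0.2121
  = 2.1686 bits

I(X;Y) = H(X) + H(Y) - H(X,Y)
  = 1.1887 + 0.9799 - 2.1686
  = 0.0000 bits

I(S;T) = 0.0872 bits > I(X;Y) = 0.0000 bits, so (S, T) has the higher mutual information (stronger dependence).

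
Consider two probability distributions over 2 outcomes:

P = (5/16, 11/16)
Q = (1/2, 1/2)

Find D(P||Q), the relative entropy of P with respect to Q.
D(P||Q) = Σ P(i) log₂(P(i)/Q(i))
  i=0: (5/16) × log₂((5/16)/(1/2)) = (5/16) × log₂(5/8) = -0.2119
  i=1: (11/16) × log₂((11/16)/(1/2)) = (11/16) × log₂(11/8) = 0.3159
D(P||Q) = -0.2119 + 0.3159
  = 0.1040 bits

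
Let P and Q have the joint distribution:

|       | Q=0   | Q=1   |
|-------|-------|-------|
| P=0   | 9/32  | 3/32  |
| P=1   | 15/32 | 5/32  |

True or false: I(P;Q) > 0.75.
Marginal P(P) (row sums):
  P(P=0) = 9/32 + 3/32 = 3/8
  P(P=1) = 15/32 + 5/32 = 5/8
Marginal P(Q) (column sums):
  P(Q=0) = 9/32 + 15/32 = 3/4
  P(Q=1) = 3/32 + 5/32 = 1/4

H(P) = -[(3/8)·log₂(3/8) + (5/8)·log₂(5/8)]
  = 0.5306 + 0.4238
  = 0.9544 bits
H(Q) = -[(3/4)·log₂(3/4) + (1/4)·log₂(1/4)]
  = 0.3113 + 0.5000
  = 0.8113 bits
H(P,Q) = -[(9/32)·log₂(9/32) + (3/32)·log₂(3/32) + (15/32)·log₂(15/32) + (5/32)·log₂(5/32)]
  = 0.5147 + 0.3202 + 0.5124 + 0.4184
  = 1.7657 bits

I(P;Q) = H(P) + H(Q) - H(P,Q)
  = 0.9544 + 0.8113 - 1.7657
  = 0.0000 bits

False. I(P;Q) = 0.0000 bits, which is ≤ 0.75 bits.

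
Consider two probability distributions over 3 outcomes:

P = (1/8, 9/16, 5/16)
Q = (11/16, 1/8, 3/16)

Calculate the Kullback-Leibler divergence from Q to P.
D(P||Q) = Σ P(i) log₂(P(i)/Q(i))
  i=0: (1/8) × log₂((1/8)/(11/16)) = (1/8) × log₂(2/11) = -0.3074
  i=1: (9/16) × log₂((9/16)/(1/8)) = (9/16) × log₂(9/2) = 1.2206
  i=2: (5/16) × log₂((5/16)/(3/16)) = (5/16) × log₂(5/3) = 0.2303
D(P||Q) = -0.3074 + 1.2206 + 0.2303
  = 1.1435 bits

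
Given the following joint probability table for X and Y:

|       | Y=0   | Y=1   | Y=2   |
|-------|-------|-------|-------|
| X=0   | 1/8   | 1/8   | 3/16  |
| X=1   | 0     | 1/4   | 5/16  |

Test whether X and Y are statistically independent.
Marginal P(X) (row sums):
  P(X=0) = 1/8 + 1/8 + 3/16 = 7/16
  P(X=1) = 0 + 1/4 + 5/16 = 9/16
Marginal P(Y) (column sums):
  P(Y=0) = 1/8 + 0 = 1/8
  P(Y=1) = 1/8 + 1/4 = 3/8
  P(Y=2) = 3/16 + 5/16 = 1/2

X and Y are independent iff P(X=i,Y=j) = P(X=i)·P(Y=j) for every cell.
  P(X=0)·P(Y=0) = 7/16 × 1/8 = 7/128, but P(X=0,Y=0) = 1/8 ✗

No, X and Y are not independent. Quantitatively, I(X;Y) > 0:

H(X) = -[(7/16)·log₂(7/16) + (9/16)·log₂(9/16)]
  = 0.5218 + 0.4669
  = 0.9887 bits
H(Y) = -[(1/8)·log₂(1/8) + (3/8)·log₂(3/8) + (1/2)·log₂(1/2)]
  = 0.3750 + 0.5306 + 0.5000
  = 1.4056 bits
H(X,Y) = -[(1/8)·log₂(1/8) + (1/8)·log₂(1/8) + (3/16)·log₂(3/16) + (1/4)·log₂(1/4) + (5/16)·log₂(5/16)]
  = 0.3750 + 0.3750 + 0.4528 + 0.5000 + 0.5244
  = 2.2272 bits
I(X;Y) = H(X) + H(Y) - H(X,Y) = 0.9887 + 1.4056 - 2.2272 = 0.1671 bits > 0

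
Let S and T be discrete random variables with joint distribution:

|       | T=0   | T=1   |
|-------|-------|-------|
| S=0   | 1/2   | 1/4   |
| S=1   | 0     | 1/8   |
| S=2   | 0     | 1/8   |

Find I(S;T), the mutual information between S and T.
Marginal P(S) (row sums):
  P(S=0) = 1/2 + 1/4 = 3/4
  P(S=1) = 0 + 1/8 = 1/8
  P(S=2) = 0 + 1/8 = 1/8
Marginal P(T) (column sums):
  P(T=0) = 1/2 + 0 + 0 = 1/2
  P(T=1) = 1/4 + 1/8 + 1/8 = 1/2

H(S) = -[(3/4)·log₂(3/4) + (1/8)·log₂(1/8) + (1/8)·log₂(1/8)]
  = 0.3113 + 0.3750 + 0.3750
  = 1.0613 bits
H(T) = -[(1/2)·log₂(1/2) + (1/2)·log₂(1/2)]
  = 0.5000 + 0.5000
  = 1.0000 bits
H(S,T) = -[(1/2)·log₂(1/2) + (1/4)·log₂(1/4) + (1/8)·log₂(1/8) + (1/8)·log₂(1/8)]
  = 0.5000 + 0.5000 + 0.3750 + 0.3750
  = 1.7500 bits

I(S;T) = H(S) + H(T) - H(S,T)
  = 1.0613 + 1.0000 - 1.7500
  = 0.3113 bits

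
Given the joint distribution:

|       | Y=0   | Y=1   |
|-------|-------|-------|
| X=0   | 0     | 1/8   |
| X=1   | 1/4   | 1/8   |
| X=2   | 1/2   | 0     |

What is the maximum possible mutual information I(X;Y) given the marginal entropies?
The upper bound on mutual information is I(X;Y) ≤ min(H(X), H(Y)).

Marginal P(X) (row sums):
  P(X=0) = 0 + 1/8 = 1/8
  P(X=1) = 1/4 + 1/8 = 3/8
  P(X=2) = 1/2 + 0 = 1/2
Marginal P(Y) (column sums):
  P(Y=0) = 0 + 1/4 + 1/2 = 3/4
  P(Y=1) = 1/8 + 1/8 + 0 = 1/4

H(X) = -[(1/8)·log₂(1/8) + (3/8)·log₂(3/8) + (1/2)·log₂(1/2)]
  = 0.3750 + 0.5306 + 0.5000
  = 1.4056 bits
H(Y) = -[(3/4)·log₂(3/4) + (1/4)·log₂(1/4)]
  = 0.3113 + 0.5000
  = 0.8113 bits

Maximum possible I(X;Y) = min(1.4056, 0.8113) = 0.8113 bits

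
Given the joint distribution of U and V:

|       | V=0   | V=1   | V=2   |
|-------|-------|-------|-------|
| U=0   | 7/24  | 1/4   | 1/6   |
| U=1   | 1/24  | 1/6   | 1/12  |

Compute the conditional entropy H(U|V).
Marginal P(V) (column sums):
  P(V=0) = 7/24 + 1/24 = 1/3
  P(V=1) = 1/4 + 1/6 = 5/12
  P(V=2) = 1/6 + 1/12 = 1/4

H(U|V) = -Σ P(U,V)·log₂ P(U|V), where P(U|V) = P(U,V) / P(V)
  (U=0,V=0): P(U|V) = (7/24)/(1/3) = 7/8;  -(7/24)·log₂(7/8) = 0.0562
  (U=0,V=1): P(U|V) = (1/4)/(5/12) = 3/5;  -(1/4)·log₂(3/5) = 0.1842
  (U=0,V=2): P(U|V) = (1/6)/(1/4) = 2/3;  -(1/6)·log₂(2/3) = 0.0975
  (U=1,V=0): P(U|V) = (1/24)/(1/3) = 1/8;  -(1/24)·log₂(1/8) = 0.1250
  (U=1,V=1): P(U|V) = (1/6)/(5/12) = 2/5;  -(1/6)·log₂(2/5) = 0.2203
  (U=1,V=2): P(U|V) = (1/12)/(1/4) = 1/3;  -(1/12)·log₂(1/3) = 0.1321
H(U|V) = 0.0562 + 0.1842 + 0.0975 + 0.1250 + 0.2203 + 0.1321
  = 0.8153 bits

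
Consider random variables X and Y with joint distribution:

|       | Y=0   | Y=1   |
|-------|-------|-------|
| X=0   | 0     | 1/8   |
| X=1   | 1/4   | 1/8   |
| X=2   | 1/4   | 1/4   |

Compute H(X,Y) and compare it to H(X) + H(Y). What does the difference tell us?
Marginal P(X) (row sums):
  P(X=0) = 0 + 1/8 = 1/8
  P(X=1) = 1/4 + 1/8 = 3/8
  P(X=2) = 1/4 + 1/4 = 1/2
Marginal P(Y) (column sums):
  P(Y=0) = 0 + 1/4 + 1/4 = 1/2
  P(Y=1) = 1/8 + 1/8 + 1/4 = 1/2

H(X,Y) = -[(1/8)·log₂(1/8) + (1/4)·log₂(1/4) + (1/8)·log₂(1/8) + (1/4)·log₂(1/4) + (1/4)·log₂(1/4)]
  = 0.3750 + 0.5000 + 0.3750 + 0.5000 + 0.5000
  = 2.2500 bits
H(X) = -[(1/8)·log₂(1/8) + (3/8)·log₂(3/8) + (1/2)·log₂(1/2)]
  = 0.3750 + 0.5306 + 0.5000
  = 1.4056 bits
H(Y) = -[(1/2)·log₂(1/2) + (1/2)·log₂(1/2)]
  = 0.5000 + 0.5000
  = 1.0000 bits

H(X) + H(Y) = 1.4056 + 1.0000 = 2.4056 bits
Difference: H(X) + H(Y) - H(X,Y) = 2.4056 - 2.2500 = 0.1556 bits = I(X;Y)

The difference is the mutual information; it is positive here, so X and Y are dependent (knowing one reduces uncertainty about the other by 0.1556 bits).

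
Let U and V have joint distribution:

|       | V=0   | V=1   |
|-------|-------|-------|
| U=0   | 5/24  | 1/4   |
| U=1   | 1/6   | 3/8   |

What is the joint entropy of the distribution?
H(U,V) = -Σ P(U,V) log₂ P(U,V), summed over the non-zero cells:
H(U,V) = -[(5/24)·log₂(5/24) + (1/4)·log₂(1/4) + (1/6)·log₂(1/6) + (3/8)·log₂(3/8)]
  = 0.4715 + 0.5000 + 0.4308 + 0.5306
  = 1.9329 bits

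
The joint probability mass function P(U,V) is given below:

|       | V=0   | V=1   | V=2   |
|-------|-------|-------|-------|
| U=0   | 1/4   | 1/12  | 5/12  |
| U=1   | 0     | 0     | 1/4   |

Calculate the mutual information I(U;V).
Marginal P(U) (row sums):
  P(U=0) = 1/4 + 1/12 + 5/12 = 3/4
  P(U=1) = 0 + 0 + 1/4 = 1/4
Marginal P(V) (column sums):
  P(V=0) = 1/4 + 0 = 1/4
  P(V=1) = 1/12 + 0 = 1/12
  P(V=2) = 5/12 + 1/4 = 2/3

H(U) = -[(3/4)·log₂(3/4) + (1/4)·log₂(1/4)]
  = 0.3113 + 0.5000
  = 0.8113 bits
H(V) = -[(1/4)·log₂(1/4) + (1/12)·log₂(1/12) + (2/3)·log₂(2/3)]
  = 0.5000 + 0.2987 + 0.3900
  = 1.1887 bits
H(U,V) = -[(1/4)·log₂(1/4) + (1/12)·log₂(1/12) + (5/12)·log₂(5/12) + (1/4)·log₂(1/4)]
  = 0.5000 + 0.2987 + 0.5263 + 0.5000
  = 1.8250 bits

I(U;V) = H(U) + H(V) - H(U,V)
  = 0.8113 + 1.1887 - 1.8250
  = 0.1750 bits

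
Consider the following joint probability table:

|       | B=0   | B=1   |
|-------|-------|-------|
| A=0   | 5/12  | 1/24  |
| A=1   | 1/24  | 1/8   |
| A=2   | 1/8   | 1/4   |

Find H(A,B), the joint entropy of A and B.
H(A,B) = -Σ P(A,B) log₂ P(A,B), summed over the non-zero cells:
H(A,B) = -[(5/12)·log₂(5/12) + (1/24)·log₂(1/24) + (1/24)·log₂(1/24) + (1/8)·log₂(1/8) + (1/8)·log₂(1/8) + (1/4)·log₂(1/4)]
  = 0.5263 + 0.1910 + 0.1910 + 0.3750 + 0.3750 + 0.5000
  = 2.1583 bits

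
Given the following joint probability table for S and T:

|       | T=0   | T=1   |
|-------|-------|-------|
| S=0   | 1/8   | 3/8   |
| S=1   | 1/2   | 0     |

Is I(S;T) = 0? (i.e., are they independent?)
Marginal P(S) (row sums):
  P(S=0) = 1/8 + 3/8 = 1/2
  P(S=1) = 1/2 + 0 = 1/2
Marginal P(T) (column sums):
  P(T=0) = 1/8 + 1/2 = 5/8
  P(T=1) = 3/8 + 0 = 3/8

S and T are independent iff P(S=i,T=j) = P(S=i)·P(T=j) for every cell.
  P(S=0)·P(T=0) = 1/2 × 5/8 = 5/16, but P(S=0,T=0) = 1/8 ✗

No, S and T are not independent. Quantitatively, I(S;T) > 0:

H(S) = -[(1/2)·log₂(1/2) + (1/2)·log₂(1/2)]
  = 0.5000 + 0.5000
  = 1.0000 bits
H(T) = -[(5/8)·log₂(5/8) + (3/8)·log₂(3/8)]
  = 0.4238 + 0.5306
  = 0.9544 bits
H(S,T) = -[(1/8)·log₂(1/8) + (3/8)·log₂(3/8) + (1/2)·log₂(1/2)]
  = 0.3750 + 0.5306 + 0.5000
  = 1.4056 bits
I(S;T) = H(S) + H(T) - H(S,T) = 1.0000 + 0.9544 - 1.4056 = 0.5488 bits > 0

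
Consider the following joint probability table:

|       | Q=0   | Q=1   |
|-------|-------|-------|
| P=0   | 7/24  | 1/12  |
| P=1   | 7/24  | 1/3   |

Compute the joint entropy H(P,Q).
H(P,Q) = -Σ P(P,Q) log₂ P(P,Q), summed over the non-zero cells:
H(P,Q) = -[(7/24)·log₂(7/24) + (1/12)·log₂(1/12) + (7/24)·log₂(7/24) + (1/3)·log₂(1/3)]
  = 0.5185 + 0.2987 + 0.5185 + 0.5283
  = 1.8640 bits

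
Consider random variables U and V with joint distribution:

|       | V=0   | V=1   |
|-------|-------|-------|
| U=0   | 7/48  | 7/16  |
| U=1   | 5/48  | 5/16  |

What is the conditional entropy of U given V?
Marginal P(V) (column sums):
  P(V=0) = 7/48 + 5/48 = 1/4
  P(V=1) = 7/16 + 5/16 = 3/4

H(U|V) = -Σ P(U,V)·log₂ P(U|V), where P(U|V) = P(U,V) / P(V)
  (U=0,V=0): P(U|V) = (7/48)/(1/4) = 7/12;  -(7/48)·log₂(7/12) = 0.1134
  (U=0,V=1): P(U|V) = (7/16)/(3/4) = 7/12;  -(7/16)·log₂(7/12) = 0.3402
  (U=1,V=0): P(U|V) = (5/48)/(1/4) = 5/12;  -(5/48)·log₂(5/12) = 0.1316
  (U=1,V=1): P(U|V) = (5/16)/(3/4) = 5/12;  -(5/16)·log₂(5/12) = 0.3947
H(U|V) = 0.1134 + 0.3402 + 0.1316 + 0.3947
  = 0.9799 bits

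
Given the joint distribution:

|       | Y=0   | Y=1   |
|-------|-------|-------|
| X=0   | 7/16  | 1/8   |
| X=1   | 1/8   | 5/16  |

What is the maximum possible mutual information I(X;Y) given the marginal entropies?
The upper bound on mutual information is I(X;Y) ≤ min(H(X), H(Y)).

Marginal P(X) (row sums):
  P(X=0) = 7/16 + 1/8 = 9/16
  P(X=1) = 1/8 + 5/16 = 7/16
Marginal P(Y) (column sums):
  P(Y=0) = 7/16 + 1/8 = 9/16
  P(Y=1) = 1/8 + 5/16 = 7/16

H(X) = -[(9/16)·log₂(9/16) + (7/16)·log₂(7/16)]
  = 0.4669 + 0.5218
  = 0.9887 bits
H(Y) = -[(9/16)·log₂(9/16) + (7/16)·log₂(7/16)]
  = 0.4669 + 0.5218
  = 0.9887 bits

Maximum possible I(X;Y) = min(0.9887, 0.9887) = 0.9887 bits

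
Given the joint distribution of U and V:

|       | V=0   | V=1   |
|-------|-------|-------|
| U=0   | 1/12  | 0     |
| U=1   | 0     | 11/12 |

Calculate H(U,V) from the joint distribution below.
H(U,V) = -Σ P(U,V) log₂ P(U,V), summed over the non-zero cells:
H(U,V) = -[(1/12)·log₂(1/12) + (11/12)·log₂(11/12)]
  = 0.2987 + 0.1151
  = 0.4138 bits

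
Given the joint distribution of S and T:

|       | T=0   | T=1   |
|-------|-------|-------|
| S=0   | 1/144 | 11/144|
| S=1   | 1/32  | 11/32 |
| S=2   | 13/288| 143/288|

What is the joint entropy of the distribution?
H(S,T) = -Σ P(S,T) log₂ P(S,T), summed over the non-zero cells:
H(S,T) = -[(1/144)·log₂(1/144) + (11/144)·log₂(11/144) + (1/32)·log₂(1/32) + (11/32)·log₂(11/32) + (13/288)·log₂(13/288) + (143/288)·log₂(143/288)]
  = 0.0498 + 0.2834 + 0.1563 + 0.5296 + 0.2017 + 0.5015
  = 1.7223 bits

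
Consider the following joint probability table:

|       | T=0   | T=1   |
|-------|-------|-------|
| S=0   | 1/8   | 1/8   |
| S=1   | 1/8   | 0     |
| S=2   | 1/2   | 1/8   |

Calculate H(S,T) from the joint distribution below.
H(S,T) = -Σ P(S,T) log₂ P(S,T), summed over the non-zero cells:
H(S,T) = -[(1/8)·log₂(1/8) + (1/8)·log₂(1/8) + (1/8)·log₂(1/8) + (1/2)·log₂(1/2) + (1/8)·log₂(1/8)]
  = 0.3750 + 0.3750 + 0.3750 + 0.5000 + 0.3750
  = 2.0000 bits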